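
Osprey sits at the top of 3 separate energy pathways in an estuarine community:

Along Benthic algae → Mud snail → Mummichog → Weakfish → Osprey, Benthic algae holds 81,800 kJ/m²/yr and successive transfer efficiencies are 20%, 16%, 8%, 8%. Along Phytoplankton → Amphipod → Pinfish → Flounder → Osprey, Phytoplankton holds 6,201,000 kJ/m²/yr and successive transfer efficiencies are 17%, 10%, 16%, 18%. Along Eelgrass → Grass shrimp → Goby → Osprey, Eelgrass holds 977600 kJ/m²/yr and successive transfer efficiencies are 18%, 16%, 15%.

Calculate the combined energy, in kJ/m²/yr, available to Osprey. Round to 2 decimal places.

Via Benthic algae: 81800 × 0.2 × 0.16 × 0.08 × 0.08 = 16.75264 kJ/m²/yr
Via Phytoplankton: 6201000 × 0.17 × 0.1 × 0.16 × 0.18 = 3036.0096 kJ/m²/yr
Via Eelgrass: 977600 × 0.18 × 0.16 × 0.15 = 4223.232 kJ/m²/yr
Total at Osprey: 16.75264 + 3036.0096 + 4223.232 = 7275.99424 kJ/m²/yr

7275.99 kJ/m²/yr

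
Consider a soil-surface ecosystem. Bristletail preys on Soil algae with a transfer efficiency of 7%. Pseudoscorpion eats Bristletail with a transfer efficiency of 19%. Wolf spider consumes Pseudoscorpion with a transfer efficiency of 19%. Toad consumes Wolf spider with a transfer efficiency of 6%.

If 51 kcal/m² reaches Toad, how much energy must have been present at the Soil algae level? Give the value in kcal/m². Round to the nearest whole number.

336367 kcal/m²

Cumulative transfer efficiency: 0.07 × 0.19 × 0.19 × 0.06 = 0.00015162
Soil algae energy = 51 / 0.00015162 = 336367 kcal/m²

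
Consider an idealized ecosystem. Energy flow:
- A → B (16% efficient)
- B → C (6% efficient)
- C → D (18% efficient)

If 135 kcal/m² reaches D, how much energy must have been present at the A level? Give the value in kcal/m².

Cumulative transfer efficiency: 0.16 × 0.06 × 0.18 = 0.001728
A energy = 135 / 0.001728 = 78125 kcal/m²

78125 kcal/m²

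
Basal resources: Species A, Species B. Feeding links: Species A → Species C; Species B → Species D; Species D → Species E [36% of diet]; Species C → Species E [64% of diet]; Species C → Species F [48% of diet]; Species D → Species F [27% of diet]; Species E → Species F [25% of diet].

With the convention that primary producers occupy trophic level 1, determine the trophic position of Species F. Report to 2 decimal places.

Species C: 1 + 1 = 2
Species D: 1 + 1 = 2
Species E: 1 + (0.36×2 + 0.64×2) = 3
Species F: 1 + (0.48×2 + 0.27×2 + 0.25×3) = 3.25

3.25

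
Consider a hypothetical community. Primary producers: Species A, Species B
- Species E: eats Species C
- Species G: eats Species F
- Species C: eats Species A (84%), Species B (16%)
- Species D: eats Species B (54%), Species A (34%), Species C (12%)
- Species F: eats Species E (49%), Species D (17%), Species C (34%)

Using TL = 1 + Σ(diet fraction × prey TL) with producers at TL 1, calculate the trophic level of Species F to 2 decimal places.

Species C: 1 + (0.84×1 + 0.16×1) = 2
Species D: 1 + (0.54×1 + 0.34×1 + 0.12×2) = 2.12
Species E: 1 + 2 = 3
Species F: 1 + (0.49×3 + 0.17×2.12 + 0.34×2) = 3.5104
Species G: 1 + 3.5104 = 4.5104

3.51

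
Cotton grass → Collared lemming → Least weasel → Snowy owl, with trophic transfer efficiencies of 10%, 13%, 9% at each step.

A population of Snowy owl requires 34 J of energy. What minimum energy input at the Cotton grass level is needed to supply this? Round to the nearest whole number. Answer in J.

29060 J

Cumulative transfer efficiency: 0.1 × 0.13 × 0.09 = 0.00117
Cotton grass energy = 34 / 0.00117 = 29060 J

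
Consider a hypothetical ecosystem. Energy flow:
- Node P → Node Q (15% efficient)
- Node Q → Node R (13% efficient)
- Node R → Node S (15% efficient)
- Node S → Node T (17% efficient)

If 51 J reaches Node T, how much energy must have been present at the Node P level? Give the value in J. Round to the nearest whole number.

102564 J

Cumulative transfer efficiency: 0.15 × 0.13 × 0.15 × 0.17 = 0.00049725
Node P energy = 51 / 0.00049725 = 102564 J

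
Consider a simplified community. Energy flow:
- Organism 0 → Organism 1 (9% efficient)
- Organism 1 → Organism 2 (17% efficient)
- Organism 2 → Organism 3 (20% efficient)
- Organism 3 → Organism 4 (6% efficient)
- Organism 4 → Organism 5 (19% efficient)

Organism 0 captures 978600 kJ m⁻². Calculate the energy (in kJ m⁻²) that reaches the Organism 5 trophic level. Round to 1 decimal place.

34.1 kJ m⁻²

Organism 1: 978600 × 0.09 = 88074 kJ m⁻²
Organism 2: 88074 × 0.17 = 14972.58 kJ m⁻²
Organism 3: 14972.58 × 0.2 = 2994.516 kJ m⁻²
Organism 4: 2994.516 × 0.06 = 179.67096 kJ m⁻²
Organism 5: 179.67096 × 0.19 = 34.1374824 kJ m⁻²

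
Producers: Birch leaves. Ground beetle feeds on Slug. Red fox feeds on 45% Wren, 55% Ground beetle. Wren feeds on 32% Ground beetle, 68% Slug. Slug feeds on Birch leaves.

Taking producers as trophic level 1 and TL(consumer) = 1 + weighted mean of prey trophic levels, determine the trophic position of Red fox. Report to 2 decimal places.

4.14

Slug: 1 + 1 = 2
Ground beetle: 1 + 2 = 3
Wren: 1 + (0.32×3 + 0.68×2) = 3.32
Red fox: 1 + (0.45×3.32 + 0.55×3) = 4.144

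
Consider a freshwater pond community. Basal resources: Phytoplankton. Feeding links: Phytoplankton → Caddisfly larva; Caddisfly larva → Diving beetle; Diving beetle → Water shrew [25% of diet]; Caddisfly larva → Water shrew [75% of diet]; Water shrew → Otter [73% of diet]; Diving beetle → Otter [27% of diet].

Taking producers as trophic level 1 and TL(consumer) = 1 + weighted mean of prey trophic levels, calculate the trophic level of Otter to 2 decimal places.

4.18

Caddisfly larva: 1 + 1 = 2
Diving beetle: 1 + 2 = 3
Water shrew: 1 + (0.25×3 + 0.75×2) = 3.25
Otter: 1 + (0.73×3.25 + 0.27×3) = 4.1825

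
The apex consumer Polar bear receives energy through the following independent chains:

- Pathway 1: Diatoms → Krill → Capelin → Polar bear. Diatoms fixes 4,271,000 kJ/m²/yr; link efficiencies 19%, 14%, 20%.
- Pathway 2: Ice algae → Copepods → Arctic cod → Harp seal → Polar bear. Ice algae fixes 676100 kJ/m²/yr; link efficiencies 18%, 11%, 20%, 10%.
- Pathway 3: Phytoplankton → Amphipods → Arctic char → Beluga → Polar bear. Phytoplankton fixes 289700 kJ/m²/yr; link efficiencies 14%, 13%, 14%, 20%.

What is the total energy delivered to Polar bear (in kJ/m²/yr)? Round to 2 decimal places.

23137.09 kJ/m²/yr

Pathway 1: 4271000 × 0.19 × 0.14 × 0.2 = 22721.72 kJ/m²/yr
Pathway 2: 676100 × 0.18 × 0.11 × 0.2 × 0.1 = 267.7356 kJ/m²/yr
Pathway 3: 289700 × 0.14 × 0.13 × 0.14 × 0.2 = 147.63112 kJ/m²/yr
Total at Polar bear: 22721.72 + 267.7356 + 147.63112 = 23137.08672 kJ/m²/yr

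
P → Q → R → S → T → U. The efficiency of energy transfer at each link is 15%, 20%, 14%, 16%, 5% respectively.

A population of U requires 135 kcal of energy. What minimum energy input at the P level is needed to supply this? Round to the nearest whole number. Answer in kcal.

4017857 kcal

Cumulative transfer efficiency: 0.15 × 0.2 × 0.14 × 0.16 × 0.05 = 0.0000336
P energy = 135 / 0.0000336 = 4017857 kcal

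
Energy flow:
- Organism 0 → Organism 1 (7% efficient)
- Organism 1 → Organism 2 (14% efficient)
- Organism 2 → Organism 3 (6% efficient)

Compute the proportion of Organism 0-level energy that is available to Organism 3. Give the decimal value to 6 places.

Product of link efficiencies: 0.07 × 0.14 × 0.06 = 0.000588

0.000588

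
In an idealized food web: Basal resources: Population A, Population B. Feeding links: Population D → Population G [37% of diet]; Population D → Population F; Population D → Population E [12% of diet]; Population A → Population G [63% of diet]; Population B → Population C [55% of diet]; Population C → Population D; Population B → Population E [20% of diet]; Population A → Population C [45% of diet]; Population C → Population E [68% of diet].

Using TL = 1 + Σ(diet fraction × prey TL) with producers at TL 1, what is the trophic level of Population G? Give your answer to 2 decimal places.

Population C: 1 + (0.55×1 + 0.45×1) = 2
Population D: 1 + 2 = 3
Population E: 1 + (0.12×3 + 0.2×1 + 0.68×2) = 2.92
Population F: 1 + 3 = 4
Population G: 1 + (0.37×3 + 0.63×1) = 2.74

2.74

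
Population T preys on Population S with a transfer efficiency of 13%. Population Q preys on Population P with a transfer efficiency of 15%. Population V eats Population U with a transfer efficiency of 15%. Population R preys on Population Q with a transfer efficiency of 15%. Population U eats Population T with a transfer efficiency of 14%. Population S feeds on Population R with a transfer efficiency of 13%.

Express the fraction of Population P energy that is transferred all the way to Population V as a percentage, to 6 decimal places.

Product of link efficiencies: 0.15 × 0.15 × 0.13 × 0.13 × 0.14 × 0.15 = 0.00000798525
As a percentage: 0.00000798525 × 100 = 0.000799%

0.000799%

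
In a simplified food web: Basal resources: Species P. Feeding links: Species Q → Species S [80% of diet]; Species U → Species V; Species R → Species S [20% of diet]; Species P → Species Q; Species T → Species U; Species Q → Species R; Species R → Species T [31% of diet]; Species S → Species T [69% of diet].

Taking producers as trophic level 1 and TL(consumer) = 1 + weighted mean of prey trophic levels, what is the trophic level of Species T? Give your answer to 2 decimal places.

Species Q: 1 + 1 = 2
Species R: 1 + 2 = 3
Species S: 1 + (0.2×3 + 0.8×2) = 3.2
Species T: 1 + (0.31×3 + 0.69×3.2) = 4.138
Species U: 1 + 4.138 = 5.138
Species V: 1 + 5.138 = 6.138

4.14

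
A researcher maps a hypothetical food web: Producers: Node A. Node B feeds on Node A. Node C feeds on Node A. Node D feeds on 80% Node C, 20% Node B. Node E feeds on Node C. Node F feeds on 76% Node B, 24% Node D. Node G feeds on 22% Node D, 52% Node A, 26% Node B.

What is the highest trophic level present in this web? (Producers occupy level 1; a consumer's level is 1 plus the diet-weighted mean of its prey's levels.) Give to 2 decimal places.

Node B: 1 + 1 = 2
Node C: 1 + 1 = 2
Node D: 1 + (0.8×2 + 0.2×2) = 3
Node E: 1 + 2 = 3
Node F: 1 + (0.76×2 + 0.24×3) = 3.24
Node G: 1 + (0.22×3 + 0.52×1 + 0.26×2) = 2.7

3.24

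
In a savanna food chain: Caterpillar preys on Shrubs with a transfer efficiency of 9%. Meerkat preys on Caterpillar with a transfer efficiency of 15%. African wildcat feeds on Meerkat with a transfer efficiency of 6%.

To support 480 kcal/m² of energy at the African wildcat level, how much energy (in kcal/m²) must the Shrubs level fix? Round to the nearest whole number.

592593 kcal/m²

Cumulative transfer efficiency: 0.09 × 0.15 × 0.06 = 0.00081
Shrubs energy = 480 / 0.00081 = 592593 kcal/m²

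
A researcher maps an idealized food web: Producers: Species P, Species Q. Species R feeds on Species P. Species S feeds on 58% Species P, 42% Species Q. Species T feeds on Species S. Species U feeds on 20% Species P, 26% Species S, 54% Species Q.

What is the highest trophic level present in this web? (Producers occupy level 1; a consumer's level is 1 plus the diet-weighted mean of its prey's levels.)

Species R: 1 + 1 = 2
Species S: 1 + (0.58×1 + 0.42×1) = 2
Species T: 1 + 2 = 3
Species U: 1 + (0.2×1 + 0.26×2 + 0.54×1) = 2.26

3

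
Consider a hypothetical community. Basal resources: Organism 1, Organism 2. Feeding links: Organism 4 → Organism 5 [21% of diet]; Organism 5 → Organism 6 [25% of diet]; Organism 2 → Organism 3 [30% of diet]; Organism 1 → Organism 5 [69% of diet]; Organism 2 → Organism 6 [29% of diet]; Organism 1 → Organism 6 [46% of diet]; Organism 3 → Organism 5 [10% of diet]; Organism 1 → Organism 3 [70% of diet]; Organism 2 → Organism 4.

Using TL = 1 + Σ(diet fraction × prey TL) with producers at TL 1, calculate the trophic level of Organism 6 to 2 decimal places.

Organism 3: 1 + (0.7×1 + 0.3×1) = 2
Organism 4: 1 + 1 = 2
Organism 5: 1 + (0.1×2 + 0.21×2 + 0.69×1) = 2.31
Organism 6: 1 + (0.25×2.31 + 0.46×1 + 0.29×1) = 2.3275

2.33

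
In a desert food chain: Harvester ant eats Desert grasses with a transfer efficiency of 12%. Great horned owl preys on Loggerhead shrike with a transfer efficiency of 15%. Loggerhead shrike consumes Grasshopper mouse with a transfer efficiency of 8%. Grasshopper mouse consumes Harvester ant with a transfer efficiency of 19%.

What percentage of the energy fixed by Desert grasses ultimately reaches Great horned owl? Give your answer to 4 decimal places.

0.0274%

Product of link efficiencies: 0.12 × 0.19 × 0.08 × 0.15 = 0.0002736
As a percentage: 0.0002736 × 100 = 0.0274%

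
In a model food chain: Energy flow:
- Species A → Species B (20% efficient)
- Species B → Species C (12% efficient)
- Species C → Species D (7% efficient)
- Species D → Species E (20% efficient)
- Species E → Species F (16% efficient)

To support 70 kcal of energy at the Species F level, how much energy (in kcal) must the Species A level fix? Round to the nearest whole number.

Cumulative transfer efficiency: 0.2 × 0.12 × 0.07 × 0.2 × 0.16 = 0.00005376
Species A energy = 70 / 0.00005376 = 1302083 kcal

1302083 kcal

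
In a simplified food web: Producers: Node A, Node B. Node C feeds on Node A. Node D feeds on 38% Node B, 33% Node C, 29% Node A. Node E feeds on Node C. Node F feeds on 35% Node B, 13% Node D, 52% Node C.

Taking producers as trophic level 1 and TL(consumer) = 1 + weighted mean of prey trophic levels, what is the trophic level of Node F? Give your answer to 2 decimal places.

Node C: 1 + 1 = 2
Node D: 1 + (0.38×1 + 0.33×2 + 0.29×1) = 2.33
Node E: 1 + 2 = 3
Node F: 1 + (0.35×1 + 0.13×2.33 + 0.52×2) = 2.6929

2.69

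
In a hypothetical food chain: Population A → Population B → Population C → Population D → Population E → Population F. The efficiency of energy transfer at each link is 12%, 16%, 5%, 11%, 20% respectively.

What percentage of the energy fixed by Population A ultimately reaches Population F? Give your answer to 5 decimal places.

Product of link efficiencies: 0.12 × 0.16 × 0.05 × 0.11 × 0.2 = 0.00002112
As a percentage: 0.00002112 × 100 = 0.00211%

0.00211%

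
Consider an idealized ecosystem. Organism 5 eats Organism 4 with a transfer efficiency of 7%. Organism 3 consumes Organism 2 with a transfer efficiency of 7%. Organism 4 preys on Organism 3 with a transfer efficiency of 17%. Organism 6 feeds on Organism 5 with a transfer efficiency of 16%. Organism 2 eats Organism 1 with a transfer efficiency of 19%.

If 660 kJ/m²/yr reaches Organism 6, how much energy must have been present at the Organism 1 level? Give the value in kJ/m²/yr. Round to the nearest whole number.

26063057 kJ/m²/yr

Cumulative transfer efficiency: 0.19 × 0.07 × 0.17 × 0.07 × 0.16 = 0.0000253232
Organism 1 energy = 660 / 0.0000253232 = 26063057 kJ/m²/yr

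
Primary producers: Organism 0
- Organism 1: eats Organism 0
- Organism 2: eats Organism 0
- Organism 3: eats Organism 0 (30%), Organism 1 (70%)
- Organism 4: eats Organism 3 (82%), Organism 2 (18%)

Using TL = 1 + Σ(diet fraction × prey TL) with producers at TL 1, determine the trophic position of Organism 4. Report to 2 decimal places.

Organism 1: 1 + 1 = 2
Organism 2: 1 + 1 = 2
Organism 3: 1 + (0.3×1 + 0.7×2) = 2.7
Organism 4: 1 + (0.82×2.7 + 0.18×2) = 3.574

3.57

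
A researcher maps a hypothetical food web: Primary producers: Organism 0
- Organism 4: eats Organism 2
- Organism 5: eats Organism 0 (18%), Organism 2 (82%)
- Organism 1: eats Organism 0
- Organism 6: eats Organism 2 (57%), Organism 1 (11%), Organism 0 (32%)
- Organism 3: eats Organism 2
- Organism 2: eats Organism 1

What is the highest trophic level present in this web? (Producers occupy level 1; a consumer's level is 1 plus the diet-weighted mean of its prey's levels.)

4

Organism 1: 1 + 1 = 2
Organism 2: 1 + 2 = 3
Organism 3: 1 + 3 = 4
Organism 4: 1 + 3 = 4
Organism 5: 1 + (0.18×1 + 0.82×3) = 3.64
Organism 6: 1 + (0.57×3 + 0.11×2 + 0.32×1) = 3.25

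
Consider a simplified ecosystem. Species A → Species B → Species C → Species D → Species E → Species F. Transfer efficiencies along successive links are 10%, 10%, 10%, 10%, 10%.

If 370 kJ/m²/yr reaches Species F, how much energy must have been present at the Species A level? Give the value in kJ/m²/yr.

37000000 kJ/m²/yr

Cumulative transfer efficiency: 0.1 × 0.1 × 0.1 × 0.1 × 0.1 = 0.00001
Species A energy = 370 / 0.00001 = 37000000 kJ/m²/yr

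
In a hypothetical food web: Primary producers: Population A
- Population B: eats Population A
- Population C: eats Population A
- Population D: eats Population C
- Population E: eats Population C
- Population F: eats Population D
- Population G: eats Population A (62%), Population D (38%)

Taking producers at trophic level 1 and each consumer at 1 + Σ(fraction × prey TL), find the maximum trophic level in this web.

4

Population B: 1 + 1 = 2
Population C: 1 + 1 = 2
Population D: 1 + 2 = 3
Population E: 1 + 2 = 3
Population F: 1 + 3 = 4
Population G: 1 + (0.62×1 + 0.38×3) = 2.76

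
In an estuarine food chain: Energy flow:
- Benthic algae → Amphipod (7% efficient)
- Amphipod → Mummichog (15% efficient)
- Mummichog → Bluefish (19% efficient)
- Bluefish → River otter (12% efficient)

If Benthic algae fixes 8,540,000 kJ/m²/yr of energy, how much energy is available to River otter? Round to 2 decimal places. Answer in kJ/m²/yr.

Amphipod: 8540000 × 0.07 = 597800 kJ/m²/yr
Mummichog: 597800 × 0.15 = 89670 kJ/m²/yr
Bluefish: 89670 × 0.19 = 17037.3 kJ/m²/yr
River otter: 17037.3 × 0.12 = 2044.476 kJ/m²/yr

2044.48 kJ/m²/yr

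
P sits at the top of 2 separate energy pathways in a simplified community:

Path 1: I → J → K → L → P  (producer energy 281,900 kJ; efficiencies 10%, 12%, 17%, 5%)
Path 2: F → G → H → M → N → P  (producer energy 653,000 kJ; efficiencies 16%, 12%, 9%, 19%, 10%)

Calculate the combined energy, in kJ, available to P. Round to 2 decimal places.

Path 1: 281900 × 0.1 × 0.12 × 0.17 × 0.05 = 28.7538 kJ
Path 2: 653000 × 0.16 × 0.12 × 0.09 × 0.19 × 0.1 = 21.439296 kJ
Total at P: 28.7538 + 21.439296 = 50.193096 kJ

50.19 kJ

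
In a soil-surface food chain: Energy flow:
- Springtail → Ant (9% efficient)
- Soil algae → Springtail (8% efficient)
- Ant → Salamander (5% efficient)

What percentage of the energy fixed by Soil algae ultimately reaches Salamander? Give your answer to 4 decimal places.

0.0360%

Product of link efficiencies: 0.08 × 0.09 × 0.05 = 0.00036
As a percentage: 0.00036 × 100 = 0.0360%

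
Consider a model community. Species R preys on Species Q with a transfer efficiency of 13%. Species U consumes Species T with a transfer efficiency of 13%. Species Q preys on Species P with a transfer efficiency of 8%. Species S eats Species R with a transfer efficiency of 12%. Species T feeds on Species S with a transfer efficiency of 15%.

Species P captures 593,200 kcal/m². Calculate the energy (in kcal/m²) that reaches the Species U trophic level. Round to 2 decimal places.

14.44 kcal/m²

Species Q: 593200 × 0.08 = 47456 kcal/m²
Species R: 47456 × 0.13 = 6169.28 kcal/m²
Species S: 6169.28 × 0.12 = 740.3136 kcal/m²
Species T: 740.3136 × 0.15 = 111.04704 kcal/m²
Species U: 111.04704 × 0.13 = 14.4361152 kcal/m²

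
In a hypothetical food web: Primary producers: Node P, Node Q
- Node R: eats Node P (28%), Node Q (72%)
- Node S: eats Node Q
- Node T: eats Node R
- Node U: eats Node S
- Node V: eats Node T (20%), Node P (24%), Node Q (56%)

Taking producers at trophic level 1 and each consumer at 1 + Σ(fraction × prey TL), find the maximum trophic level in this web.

3

Node R: 1 + (0.28×1 + 0.72×1) = 2
Node S: 1 + 1 = 2
Node T: 1 + 2 = 3
Node U: 1 + 2 = 3
Node V: 1 + (0.2×3 + 0.24×1 + 0.56×1) = 2.4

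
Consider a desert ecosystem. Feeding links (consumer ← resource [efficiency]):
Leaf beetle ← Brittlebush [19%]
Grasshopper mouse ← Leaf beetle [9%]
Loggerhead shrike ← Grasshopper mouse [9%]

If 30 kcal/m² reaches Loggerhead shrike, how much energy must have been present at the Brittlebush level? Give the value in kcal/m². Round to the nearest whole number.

19493 kcal/m²

Cumulative transfer efficiency: 0.19 × 0.09 × 0.09 = 0.001539
Brittlebush energy = 30 / 0.001539 = 19493 kcal/m²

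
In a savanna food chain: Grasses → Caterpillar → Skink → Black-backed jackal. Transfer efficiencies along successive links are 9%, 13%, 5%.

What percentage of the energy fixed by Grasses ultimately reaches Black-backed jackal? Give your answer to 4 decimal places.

0.0585%

Product of link efficiencies: 0.09 × 0.13 × 0.05 = 0.000585
As a percentage: 0.000585 × 100 = 0.0585%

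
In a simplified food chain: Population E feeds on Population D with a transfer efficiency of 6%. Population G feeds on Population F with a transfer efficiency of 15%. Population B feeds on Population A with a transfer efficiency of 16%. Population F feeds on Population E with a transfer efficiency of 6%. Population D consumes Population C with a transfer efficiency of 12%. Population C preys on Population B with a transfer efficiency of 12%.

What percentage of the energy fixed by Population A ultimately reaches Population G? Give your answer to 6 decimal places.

0.000124%

Product of link efficiencies: 0.16 × 0.12 × 0.12 × 0.06 × 0.06 × 0.15 = 0.00000124416
As a percentage: 0.00000124416 × 100 = 0.000124%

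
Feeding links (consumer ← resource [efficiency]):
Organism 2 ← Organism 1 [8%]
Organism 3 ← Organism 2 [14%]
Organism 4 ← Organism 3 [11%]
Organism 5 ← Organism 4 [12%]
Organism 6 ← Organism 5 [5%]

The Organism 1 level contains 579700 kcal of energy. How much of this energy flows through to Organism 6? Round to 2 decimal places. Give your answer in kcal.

Organism 2: 579700 × 0.08 = 46376 kcal
Organism 3: 46376 × 0.14 = 6492.64 kcal
Organism 4: 6492.64 × 0.11 = 714.1904 kcal
Organism 5: 714.1904 × 0.12 = 85.702848 kcal
Organism 6: 85.702848 × 0.05 = 4.2851424 kcal

4.29 kcal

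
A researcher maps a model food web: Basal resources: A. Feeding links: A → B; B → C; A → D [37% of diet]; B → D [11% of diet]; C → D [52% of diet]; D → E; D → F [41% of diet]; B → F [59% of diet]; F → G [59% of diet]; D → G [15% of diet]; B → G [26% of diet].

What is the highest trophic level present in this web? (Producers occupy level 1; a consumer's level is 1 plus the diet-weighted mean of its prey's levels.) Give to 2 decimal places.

4.15

B: 1 + 1 = 2
C: 1 + 2 = 3
D: 1 + (0.37×1 + 0.11×2 + 0.52×3) = 3.15
E: 1 + 3.15 = 4.15
F: 1 + (0.41×3.15 + 0.59×2) = 3.4715
G: 1 + (0.59×3.4715 + 0.15×3.15 + 0.26×2) = 4.040685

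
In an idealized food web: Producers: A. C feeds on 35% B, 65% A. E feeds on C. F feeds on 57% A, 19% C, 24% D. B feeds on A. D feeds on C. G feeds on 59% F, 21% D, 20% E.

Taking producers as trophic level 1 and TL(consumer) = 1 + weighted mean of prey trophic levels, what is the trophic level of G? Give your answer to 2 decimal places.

4.04

B: 1 + 1 = 2
C: 1 + (0.35×2 + 0.65×1) = 2.35
D: 1 + 2.35 = 3.35
E: 1 + 2.35 = 3.35
F: 1 + (0.57×1 + 0.19×2.35 + 0.24×3.35) = 2.8205
G: 1 + (0.59×2.8205 + 0.21×3.35 + 0.2×3.35) = 4.037595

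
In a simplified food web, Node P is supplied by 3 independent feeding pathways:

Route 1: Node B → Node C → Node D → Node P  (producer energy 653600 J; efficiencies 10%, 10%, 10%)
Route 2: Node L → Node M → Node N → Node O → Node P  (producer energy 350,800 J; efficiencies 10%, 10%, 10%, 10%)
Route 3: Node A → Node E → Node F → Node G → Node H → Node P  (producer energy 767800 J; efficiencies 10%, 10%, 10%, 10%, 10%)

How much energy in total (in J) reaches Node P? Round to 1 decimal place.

Route 1: 653600 × 0.1 × 0.1 × 0.1 = 653.6 J
Route 2: 350800 × 0.1 × 0.1 × 0.1 × 0.1 = 35.08 J
Route 3: 767800 × 0.1 × 0.1 × 0.1 × 0.1 × 0.1 = 7.678 J
Total at Node P: 653.6 + 35.08 + 7.678 = 696.358 J

696.4 J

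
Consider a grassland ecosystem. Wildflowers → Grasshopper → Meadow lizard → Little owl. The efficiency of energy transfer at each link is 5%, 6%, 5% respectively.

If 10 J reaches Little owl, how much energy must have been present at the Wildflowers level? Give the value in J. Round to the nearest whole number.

66667 J

Cumulative transfer efficiency: 0.05 × 0.06 × 0.05 = 0.00015
Wildflowers energy = 10 / 0.00015 = 66667 J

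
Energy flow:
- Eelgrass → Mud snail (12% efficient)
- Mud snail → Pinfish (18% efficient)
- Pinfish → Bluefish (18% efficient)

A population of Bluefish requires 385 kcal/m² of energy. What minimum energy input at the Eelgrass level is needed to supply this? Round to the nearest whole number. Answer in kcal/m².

Cumulative transfer efficiency: 0.12 × 0.18 × 0.18 = 0.003888
Eelgrass energy = 385 / 0.003888 = 99023 kcal/m²

99023 kcal/m²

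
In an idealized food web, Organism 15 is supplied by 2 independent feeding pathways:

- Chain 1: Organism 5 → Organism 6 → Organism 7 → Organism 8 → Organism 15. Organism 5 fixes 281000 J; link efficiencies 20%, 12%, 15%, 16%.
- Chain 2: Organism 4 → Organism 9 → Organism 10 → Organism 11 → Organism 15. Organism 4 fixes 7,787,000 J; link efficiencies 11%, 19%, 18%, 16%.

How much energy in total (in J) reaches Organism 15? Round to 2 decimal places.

4849.01 J

Chain 1: 281000 × 0.2 × 0.12 × 0.15 × 0.16 = 161.856 J
Chain 2: 7787000 × 0.11 × 0.19 × 0.18 × 0.16 = 4687.15104 J
Total at Organism 15: 161.856 + 4687.15104 = 4849.00704 J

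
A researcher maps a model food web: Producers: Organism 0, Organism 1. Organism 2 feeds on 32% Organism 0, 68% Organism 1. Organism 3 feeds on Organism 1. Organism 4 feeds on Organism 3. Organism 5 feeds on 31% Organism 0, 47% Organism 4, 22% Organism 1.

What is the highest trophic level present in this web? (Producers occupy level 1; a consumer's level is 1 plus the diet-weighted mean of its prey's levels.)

Organism 2: 1 + (0.32×1 + 0.68×1) = 2
Organism 3: 1 + 1 = 2
Organism 4: 1 + 2 = 3
Organism 5: 1 + (0.31×1 + 0.47×3 + 0.22×1) = 2.94

3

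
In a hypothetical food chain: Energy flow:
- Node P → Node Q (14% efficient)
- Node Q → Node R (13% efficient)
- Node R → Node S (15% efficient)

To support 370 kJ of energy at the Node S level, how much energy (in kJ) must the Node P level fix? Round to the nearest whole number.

135531 kJ

Cumulative transfer efficiency: 0.14 × 0.13 × 0.15 = 0.00273
Node P energy = 370 / 0.00273 = 135531 kJ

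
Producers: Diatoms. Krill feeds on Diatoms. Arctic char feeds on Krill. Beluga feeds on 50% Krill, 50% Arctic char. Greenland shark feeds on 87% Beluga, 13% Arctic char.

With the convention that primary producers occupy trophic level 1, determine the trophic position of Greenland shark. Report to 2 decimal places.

Krill: 1 + 1 = 2
Arctic char: 1 + 2 = 3
Beluga: 1 + (0.5×2 + 0.5×3) = 3.5
Greenland shark: 1 + (0.87×3.5 + 0.13×3) = 4.435

4.44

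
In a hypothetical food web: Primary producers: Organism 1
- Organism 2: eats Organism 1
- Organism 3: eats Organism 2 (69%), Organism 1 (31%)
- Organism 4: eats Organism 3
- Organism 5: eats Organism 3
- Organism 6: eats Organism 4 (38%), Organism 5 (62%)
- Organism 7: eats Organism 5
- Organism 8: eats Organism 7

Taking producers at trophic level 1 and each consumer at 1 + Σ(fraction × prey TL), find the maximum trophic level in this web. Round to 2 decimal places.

Organism 2: 1 + 1 = 2
Organism 3: 1 + (0.69×2 + 0.31×1) = 2.69
Organism 4: 1 + 2.69 = 3.69
Organism 5: 1 + 2.69 = 3.69
Organism 6: 1 + (0.38×3.69 + 0.62×3.69) = 4.69
Organism 7: 1 + 3.69 = 4.69
Organism 8: 1 + 4.69 = 5.69

5.69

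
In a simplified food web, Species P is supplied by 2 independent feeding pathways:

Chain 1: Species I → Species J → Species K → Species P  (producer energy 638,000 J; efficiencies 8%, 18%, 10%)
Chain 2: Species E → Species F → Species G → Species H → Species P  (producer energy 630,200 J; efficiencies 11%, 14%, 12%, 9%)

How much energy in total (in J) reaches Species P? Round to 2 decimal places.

Chain 1: 638000 × 0.08 × 0.18 × 0.1 = 918.72 J
Chain 2: 630200 × 0.11 × 0.14 × 0.12 × 0.09 = 104.814864 J
Total at Species P: 918.72 + 104.814864 = 1023.534864 J

1023.53 J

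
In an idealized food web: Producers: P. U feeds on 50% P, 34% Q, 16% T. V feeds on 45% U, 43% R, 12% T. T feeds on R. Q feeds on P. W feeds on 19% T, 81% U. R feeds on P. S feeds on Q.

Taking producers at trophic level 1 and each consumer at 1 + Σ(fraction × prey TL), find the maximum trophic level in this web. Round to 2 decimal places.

3.72

Q: 1 + 1 = 2
R: 1 + 1 = 2
S: 1 + 2 = 3
T: 1 + 2 = 3
U: 1 + (0.5×1 + 0.34×2 + 0.16×3) = 2.66
V: 1 + (0.45×2.66 + 0.43×2 + 0.12×3) = 3.417
W: 1 + (0.19×3 + 0.81×2.66) = 3.7246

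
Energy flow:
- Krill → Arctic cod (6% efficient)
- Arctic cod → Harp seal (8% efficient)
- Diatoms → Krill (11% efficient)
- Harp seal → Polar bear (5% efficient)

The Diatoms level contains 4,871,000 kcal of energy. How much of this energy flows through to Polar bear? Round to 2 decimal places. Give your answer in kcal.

Krill: 4871000 × 0.11 = 535810 kcal
Arctic cod: 535810 × 0.06 = 32148.6 kcal
Harp seal: 32148.6 × 0.08 = 2571.888 kcal
Polar bear: 2571.888 × 0.05 = 128.5944 kcal

128.59 kcal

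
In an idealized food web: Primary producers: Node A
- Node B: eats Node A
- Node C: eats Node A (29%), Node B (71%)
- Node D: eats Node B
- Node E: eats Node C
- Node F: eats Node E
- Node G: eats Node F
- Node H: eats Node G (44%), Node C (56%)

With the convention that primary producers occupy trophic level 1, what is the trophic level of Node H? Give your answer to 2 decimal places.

5.03

Node B: 1 + 1 = 2
Node C: 1 + (0.29×1 + 0.71×2) = 2.71
Node D: 1 + 2 = 3
Node E: 1 + 2.71 = 3.71
Node F: 1 + 3.71 = 4.71
Node G: 1 + 4.71 = 5.71
Node H: 1 + (0.44×5.71 + 0.56×2.71) = 5.03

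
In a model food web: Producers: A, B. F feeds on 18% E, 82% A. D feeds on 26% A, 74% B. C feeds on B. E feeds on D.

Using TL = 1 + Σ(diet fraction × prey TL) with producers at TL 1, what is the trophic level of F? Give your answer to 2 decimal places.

C: 1 + 1 = 2
D: 1 + (0.26×1 + 0.74×1) = 2
E: 1 + 2 = 3
F: 1 + (0.18×3 + 0.82×1) = 2.36

2.36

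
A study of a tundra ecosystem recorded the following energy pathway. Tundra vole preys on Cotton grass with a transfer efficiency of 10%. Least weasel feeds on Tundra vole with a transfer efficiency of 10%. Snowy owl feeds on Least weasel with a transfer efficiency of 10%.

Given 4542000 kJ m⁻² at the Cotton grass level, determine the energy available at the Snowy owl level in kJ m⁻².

4542 kJ m⁻²

Tundra vole: 4542000 × 0.1 = 454200 kJ m⁻²
Least weasel: 454200 × 0.1 = 45420 kJ m⁻²
Snowy owl: 45420 × 0.1 = 4542 kJ m⁻²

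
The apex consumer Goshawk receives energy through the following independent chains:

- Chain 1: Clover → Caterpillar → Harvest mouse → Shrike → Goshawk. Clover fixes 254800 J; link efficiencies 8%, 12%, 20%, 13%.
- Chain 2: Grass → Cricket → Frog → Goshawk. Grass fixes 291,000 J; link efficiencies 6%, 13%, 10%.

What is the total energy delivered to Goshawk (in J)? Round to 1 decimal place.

Chain 1: 254800 × 0.08 × 0.12 × 0.2 × 0.13 = 63.59808 J
Chain 2: 291000 × 0.06 × 0.13 × 0.1 = 226.98 J
Total at Goshawk: 63.59808 + 226.98 = 290.57808 J

290.6 J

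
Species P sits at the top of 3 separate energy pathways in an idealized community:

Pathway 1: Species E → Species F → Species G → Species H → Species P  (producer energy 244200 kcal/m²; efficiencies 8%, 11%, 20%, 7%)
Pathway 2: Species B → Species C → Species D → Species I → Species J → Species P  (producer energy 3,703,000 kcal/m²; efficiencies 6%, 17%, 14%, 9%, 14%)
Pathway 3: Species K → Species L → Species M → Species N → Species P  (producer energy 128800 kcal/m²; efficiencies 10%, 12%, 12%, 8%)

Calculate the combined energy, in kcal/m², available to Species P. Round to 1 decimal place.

111.6 kcal/m²

Pathway 1: 244200 × 0.08 × 0.11 × 0.2 × 0.07 = 30.08544 kcal/m²
Pathway 2: 3703000 × 0.06 × 0.17 × 0.14 × 0.09 × 0.14 = 66.6273384 kcal/m²
Pathway 3: 128800 × 0.1 × 0.12 × 0.12 × 0.08 = 14.83776 kcal/m²
Total at Species P: 30.08544 + 66.6273384 + 14.83776 = 111.5505384 kcal/m²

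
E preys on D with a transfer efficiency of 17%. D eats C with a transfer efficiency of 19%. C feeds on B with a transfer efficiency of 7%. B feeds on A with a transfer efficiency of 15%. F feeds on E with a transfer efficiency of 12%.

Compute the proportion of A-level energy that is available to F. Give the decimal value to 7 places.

0.0000407

Product of link efficiencies: 0.15 × 0.07 × 0.19 × 0.17 × 0.12 = 0.000040698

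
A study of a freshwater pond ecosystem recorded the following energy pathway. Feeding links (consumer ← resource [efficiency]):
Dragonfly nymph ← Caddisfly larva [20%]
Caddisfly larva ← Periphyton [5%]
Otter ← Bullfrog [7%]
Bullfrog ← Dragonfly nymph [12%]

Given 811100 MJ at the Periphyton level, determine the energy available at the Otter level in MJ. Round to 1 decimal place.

Caddisfly larva: 811100 × 0.05 = 40555 MJ
Dragonfly nymph: 40555 × 0.2 = 8111 MJ
Bullfrog: 8111 × 0.12 = 973.32 MJ
Otter: 973.32 × 0.07 = 68.1324 MJ

68.1 MJ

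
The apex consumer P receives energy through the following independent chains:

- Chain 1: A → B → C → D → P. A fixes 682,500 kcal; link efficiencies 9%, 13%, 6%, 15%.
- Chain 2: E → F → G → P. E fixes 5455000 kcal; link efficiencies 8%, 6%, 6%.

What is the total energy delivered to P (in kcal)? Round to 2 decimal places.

1642.91 kcal

Chain 1: 682500 × 0.09 × 0.13 × 0.06 × 0.15 = 71.86725 kcal
Chain 2: 5455000 × 0.08 × 0.06 × 0.06 = 1571.04 kcal
Total at P: 71.86725 + 1571.04 = 1642.90725 kcal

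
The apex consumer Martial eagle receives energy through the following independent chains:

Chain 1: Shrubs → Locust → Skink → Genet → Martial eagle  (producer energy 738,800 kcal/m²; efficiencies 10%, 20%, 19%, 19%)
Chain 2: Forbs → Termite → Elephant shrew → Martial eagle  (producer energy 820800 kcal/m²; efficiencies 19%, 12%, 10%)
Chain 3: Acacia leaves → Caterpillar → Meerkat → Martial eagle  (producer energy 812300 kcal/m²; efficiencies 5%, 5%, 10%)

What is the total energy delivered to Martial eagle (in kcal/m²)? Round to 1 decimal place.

Chain 1: 738800 × 0.1 × 0.2 × 0.19 × 0.19 = 533.4136 kcal/m²
Chain 2: 820800 × 0.19 × 0.12 × 0.1 = 1871.424 kcal/m²
Chain 3: 812300 × 0.05 × 0.05 × 0.1 = 203.075 kcal/m²
Total at Martial eagle: 533.4136 + 1871.424 + 203.075 = 2607.9126 kcal/m²

2607.9 kcal/m²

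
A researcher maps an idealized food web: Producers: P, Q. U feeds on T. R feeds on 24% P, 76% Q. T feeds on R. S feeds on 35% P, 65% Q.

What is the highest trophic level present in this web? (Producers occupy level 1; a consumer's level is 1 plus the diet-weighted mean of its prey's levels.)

4

R: 1 + (0.24×1 + 0.76×1) = 2
S: 1 + (0.35×1 + 0.65×1) = 2
T: 1 + 2 = 3
U: 1 + 3 = 4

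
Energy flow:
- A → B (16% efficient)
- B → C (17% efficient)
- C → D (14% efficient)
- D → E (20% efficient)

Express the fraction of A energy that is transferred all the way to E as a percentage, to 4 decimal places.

Product of link efficiencies: 0.16 × 0.17 × 0.14 × 0.2 = 0.0007616
As a percentage: 0.0007616 × 100 = 0.0762%

0.0762%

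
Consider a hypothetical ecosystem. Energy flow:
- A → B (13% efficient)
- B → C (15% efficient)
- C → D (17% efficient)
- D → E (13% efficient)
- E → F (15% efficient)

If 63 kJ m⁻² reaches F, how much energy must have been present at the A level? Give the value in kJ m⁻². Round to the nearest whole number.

974591 kJ m⁻²

Cumulative transfer efficiency: 0.13 × 0.15 × 0.17 × 0.13 × 0.15 = 0.0000646425
A energy = 63 / 0.0000646425 = 974591 kJ m⁻²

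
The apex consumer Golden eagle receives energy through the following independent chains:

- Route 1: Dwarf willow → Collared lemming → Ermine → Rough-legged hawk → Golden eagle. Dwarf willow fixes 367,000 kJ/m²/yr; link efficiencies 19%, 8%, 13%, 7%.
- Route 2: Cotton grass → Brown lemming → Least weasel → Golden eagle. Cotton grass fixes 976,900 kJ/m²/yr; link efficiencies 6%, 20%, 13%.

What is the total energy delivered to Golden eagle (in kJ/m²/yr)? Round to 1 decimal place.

Route 1: 367000 × 0.19 × 0.08 × 0.13 × 0.07 = 50.76344 kJ/m²/yr
Route 2: 976900 × 0.06 × 0.2 × 0.13 = 1523.964 kJ/m²/yr
Total at Golden eagle: 50.76344 + 1523.964 = 1574.72744 kJ/m²/yr

1574.7 kJ/m²/yr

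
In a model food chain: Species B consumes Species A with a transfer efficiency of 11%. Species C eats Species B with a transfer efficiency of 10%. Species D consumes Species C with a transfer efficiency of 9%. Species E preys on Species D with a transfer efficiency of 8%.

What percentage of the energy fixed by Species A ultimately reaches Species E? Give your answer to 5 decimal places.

Product of link efficiencies: 0.11 × 0.1 × 0.09 × 0.08 = 0.0000792
As a percentage: 0.0000792 × 100 = 0.00792%

0.00792%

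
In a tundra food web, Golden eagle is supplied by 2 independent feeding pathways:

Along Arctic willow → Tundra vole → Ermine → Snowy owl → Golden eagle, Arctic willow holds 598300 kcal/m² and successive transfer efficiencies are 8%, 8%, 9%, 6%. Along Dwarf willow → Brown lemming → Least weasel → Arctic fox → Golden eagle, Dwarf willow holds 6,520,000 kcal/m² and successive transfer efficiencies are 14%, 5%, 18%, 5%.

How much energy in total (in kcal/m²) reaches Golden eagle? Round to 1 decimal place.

Via Arctic willow: 598300 × 0.08 × 0.08 × 0.09 × 0.06 = 20.677248 kcal/m²
Via Dwarf willow: 6520000 × 0.14 × 0.05 × 0.18 × 0.05 = 410.76 kcal/m²
Total at Golden eagle: 20.677248 + 410.76 = 431.437248 kcal/m²

431.4 kcal/m²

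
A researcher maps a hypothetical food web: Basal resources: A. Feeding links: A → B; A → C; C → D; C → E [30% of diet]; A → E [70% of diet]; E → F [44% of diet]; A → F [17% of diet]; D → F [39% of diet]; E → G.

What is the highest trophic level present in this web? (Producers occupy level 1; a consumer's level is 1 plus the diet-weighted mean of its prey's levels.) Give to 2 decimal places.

B: 1 + 1 = 2
C: 1 + 1 = 2
D: 1 + 2 = 3
E: 1 + (0.3×2 + 0.7×1) = 2.3
F: 1 + (0.44×2.3 + 0.17×1 + 0.39×3) = 3.352
G: 1 + 2.3 = 3.3

3.35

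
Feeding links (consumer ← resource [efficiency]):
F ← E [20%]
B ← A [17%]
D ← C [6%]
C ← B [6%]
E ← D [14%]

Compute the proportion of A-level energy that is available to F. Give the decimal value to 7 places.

0.0000171

Product of link efficiencies: 0.17 × 0.06 × 0.06 × 0.14 × 0.2 = 0.000017136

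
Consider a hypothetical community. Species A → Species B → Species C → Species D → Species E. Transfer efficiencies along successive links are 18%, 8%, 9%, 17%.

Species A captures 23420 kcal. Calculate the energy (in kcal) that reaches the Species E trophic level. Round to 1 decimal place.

Species B: 23420 × 0.18 = 4215.6 kcal
Species C: 4215.6 × 0.08 = 337.248 kcal
Species D: 337.248 × 0.09 = 30.35232 kcal
Species E: 30.35232 × 0.17 = 5.1598944 kcal

5.2 kcal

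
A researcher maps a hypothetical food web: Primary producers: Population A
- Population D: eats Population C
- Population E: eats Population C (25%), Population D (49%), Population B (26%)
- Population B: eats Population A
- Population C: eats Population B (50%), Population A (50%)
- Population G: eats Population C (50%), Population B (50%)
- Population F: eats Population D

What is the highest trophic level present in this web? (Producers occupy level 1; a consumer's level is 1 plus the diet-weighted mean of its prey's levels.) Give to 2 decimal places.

Population B: 1 + 1 = 2
Population C: 1 + (0.5×2 + 0.5×1) = 2.5
Population D: 1 + 2.5 = 3.5
Population E: 1 + (0.25×2.5 + 0.49×3.5 + 0.26×2) = 3.86
Population F: 1 + 3.5 = 4.5
Population G: 1 + (0.5×2.5 + 0.5×2) = 3.25

4.50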